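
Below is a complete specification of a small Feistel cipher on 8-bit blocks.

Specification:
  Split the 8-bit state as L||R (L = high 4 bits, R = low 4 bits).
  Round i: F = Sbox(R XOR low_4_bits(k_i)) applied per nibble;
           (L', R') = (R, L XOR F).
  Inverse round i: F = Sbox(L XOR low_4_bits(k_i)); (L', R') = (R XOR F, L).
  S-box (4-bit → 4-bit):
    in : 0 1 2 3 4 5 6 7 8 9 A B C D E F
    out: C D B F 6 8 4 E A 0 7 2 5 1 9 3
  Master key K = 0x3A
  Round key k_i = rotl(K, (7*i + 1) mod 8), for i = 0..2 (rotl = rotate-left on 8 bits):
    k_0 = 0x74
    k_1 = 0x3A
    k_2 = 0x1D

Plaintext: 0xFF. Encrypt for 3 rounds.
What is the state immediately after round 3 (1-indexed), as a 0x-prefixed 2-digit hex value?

s_0 = plaintext = 0xFF
s_1 = Round(s_0, k_0) = 0xFD
s_2 = Round(s_1, k_1) = 0xD1
s_3 = Round(s_2, k_2) = 0x18

0x18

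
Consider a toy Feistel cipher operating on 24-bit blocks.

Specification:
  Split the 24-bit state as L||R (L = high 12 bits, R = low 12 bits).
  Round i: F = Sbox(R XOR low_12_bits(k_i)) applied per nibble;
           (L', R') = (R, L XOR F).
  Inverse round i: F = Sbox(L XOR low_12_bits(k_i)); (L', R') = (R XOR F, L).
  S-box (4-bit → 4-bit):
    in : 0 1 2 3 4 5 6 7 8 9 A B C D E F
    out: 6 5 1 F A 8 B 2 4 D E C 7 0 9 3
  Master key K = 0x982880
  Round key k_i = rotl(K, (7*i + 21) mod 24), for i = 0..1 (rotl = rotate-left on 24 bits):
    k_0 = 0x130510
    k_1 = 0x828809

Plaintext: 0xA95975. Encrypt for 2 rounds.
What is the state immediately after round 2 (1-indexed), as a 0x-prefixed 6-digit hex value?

s_0 = plaintext = 0xA95975
s_1 = Round(s_0, k_0) = 0x975D2D
s_2 = Round(s_1, k_1) = 0xD2D16F

0xD2D16F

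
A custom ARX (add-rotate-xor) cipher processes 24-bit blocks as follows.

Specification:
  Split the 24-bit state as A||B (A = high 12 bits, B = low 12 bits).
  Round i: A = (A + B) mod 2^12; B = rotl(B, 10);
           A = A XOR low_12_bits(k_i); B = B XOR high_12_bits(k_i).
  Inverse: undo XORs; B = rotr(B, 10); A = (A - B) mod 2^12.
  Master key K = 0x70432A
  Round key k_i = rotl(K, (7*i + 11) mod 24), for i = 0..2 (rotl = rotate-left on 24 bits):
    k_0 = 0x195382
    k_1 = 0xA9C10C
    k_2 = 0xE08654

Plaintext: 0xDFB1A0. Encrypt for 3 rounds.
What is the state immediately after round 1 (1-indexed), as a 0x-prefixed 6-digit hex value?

0xC191FD

s_0 = plaintext = 0xDFB1A0
s_1 = Round(s_0, k_0) = 0xC191FD
s_2 = Round(s_1, k_1) = 0xF1AEE3
s_3 = Round(s_2, k_2) = 0xBA91B0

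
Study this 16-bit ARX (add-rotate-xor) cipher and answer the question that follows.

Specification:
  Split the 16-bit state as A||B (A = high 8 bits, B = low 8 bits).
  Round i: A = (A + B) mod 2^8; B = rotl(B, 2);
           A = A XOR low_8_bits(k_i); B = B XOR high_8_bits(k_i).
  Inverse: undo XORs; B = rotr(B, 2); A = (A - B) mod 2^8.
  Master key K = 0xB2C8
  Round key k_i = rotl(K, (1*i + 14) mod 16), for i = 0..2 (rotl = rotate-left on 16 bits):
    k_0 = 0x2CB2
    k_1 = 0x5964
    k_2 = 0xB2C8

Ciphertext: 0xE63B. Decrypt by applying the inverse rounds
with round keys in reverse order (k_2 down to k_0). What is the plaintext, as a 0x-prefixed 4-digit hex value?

0xB0B8

s_0 = ciphertext = 0xE63B
s_1 = InvRound(s_0, k_2) = 0xCC62
s_2 = InvRound(s_1, k_1) = 0xDACE
s_3 = InvRound(s_2, k_0) = 0xB0B8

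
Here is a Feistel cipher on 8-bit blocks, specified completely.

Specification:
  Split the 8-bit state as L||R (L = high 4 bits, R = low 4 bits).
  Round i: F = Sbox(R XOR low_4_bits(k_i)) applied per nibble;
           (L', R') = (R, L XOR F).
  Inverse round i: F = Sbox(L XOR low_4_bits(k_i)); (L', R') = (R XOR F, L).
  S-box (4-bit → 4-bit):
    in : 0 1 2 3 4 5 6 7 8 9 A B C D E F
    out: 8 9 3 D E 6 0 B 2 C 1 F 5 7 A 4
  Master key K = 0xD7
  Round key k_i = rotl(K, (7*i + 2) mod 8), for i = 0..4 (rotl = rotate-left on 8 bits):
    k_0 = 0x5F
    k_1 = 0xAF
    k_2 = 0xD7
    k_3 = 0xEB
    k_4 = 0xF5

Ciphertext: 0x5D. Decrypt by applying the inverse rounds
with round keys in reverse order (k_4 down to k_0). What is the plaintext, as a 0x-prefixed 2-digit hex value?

s_0 = ciphertext = 0x5D
s_1 = InvRound(s_0, k_4) = 0x55
s_2 = InvRound(s_1, k_3) = 0xF5
s_3 = InvRound(s_2, k_2) = 0x7F
s_4 = InvRound(s_3, k_1) = 0xD7
s_5 = InvRound(s_4, k_0) = 0x4D

0x4D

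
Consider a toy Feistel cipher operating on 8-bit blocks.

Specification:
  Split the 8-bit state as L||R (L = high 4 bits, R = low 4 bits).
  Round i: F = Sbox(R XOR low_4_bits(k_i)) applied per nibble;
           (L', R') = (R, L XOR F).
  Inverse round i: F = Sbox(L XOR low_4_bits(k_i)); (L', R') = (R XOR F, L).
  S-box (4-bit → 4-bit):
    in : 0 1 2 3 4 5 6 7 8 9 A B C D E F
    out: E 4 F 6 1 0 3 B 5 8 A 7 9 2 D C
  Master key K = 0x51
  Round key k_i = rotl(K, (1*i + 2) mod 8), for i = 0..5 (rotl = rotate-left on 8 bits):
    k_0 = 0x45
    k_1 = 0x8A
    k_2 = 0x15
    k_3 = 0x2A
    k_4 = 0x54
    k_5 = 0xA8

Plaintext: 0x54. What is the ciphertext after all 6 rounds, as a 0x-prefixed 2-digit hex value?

0xD6

s_0 = plaintext = 0x54
s_1 = Round(s_0, k_0) = 0x41
s_2 = Round(s_1, k_1) = 0x13
s_3 = Round(s_2, k_2) = 0x32
s_4 = Round(s_3, k_3) = 0x26
s_5 = Round(s_4, k_4) = 0x6D
s_6 = Round(s_5, k_5) = 0xD6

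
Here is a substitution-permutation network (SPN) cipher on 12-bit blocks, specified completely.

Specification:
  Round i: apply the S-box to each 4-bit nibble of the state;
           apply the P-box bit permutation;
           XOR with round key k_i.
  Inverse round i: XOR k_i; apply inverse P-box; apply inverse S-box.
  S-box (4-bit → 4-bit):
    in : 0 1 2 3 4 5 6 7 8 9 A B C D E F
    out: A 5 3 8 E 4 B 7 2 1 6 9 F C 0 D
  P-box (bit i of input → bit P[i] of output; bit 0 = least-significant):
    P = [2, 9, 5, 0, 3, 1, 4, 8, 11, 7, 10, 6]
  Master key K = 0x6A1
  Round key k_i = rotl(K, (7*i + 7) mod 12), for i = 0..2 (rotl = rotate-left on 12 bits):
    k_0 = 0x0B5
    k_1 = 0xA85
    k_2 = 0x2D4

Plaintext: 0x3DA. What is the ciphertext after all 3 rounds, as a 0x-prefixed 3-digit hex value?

s_0 = plaintext = 0x3DA
s_1 = Round(s_0, k_0) = 0x3C5
s_2 = Round(s_1, k_1) = 0xBFF
s_3 = Round(s_2, k_2) = 0xBA9

0xBA9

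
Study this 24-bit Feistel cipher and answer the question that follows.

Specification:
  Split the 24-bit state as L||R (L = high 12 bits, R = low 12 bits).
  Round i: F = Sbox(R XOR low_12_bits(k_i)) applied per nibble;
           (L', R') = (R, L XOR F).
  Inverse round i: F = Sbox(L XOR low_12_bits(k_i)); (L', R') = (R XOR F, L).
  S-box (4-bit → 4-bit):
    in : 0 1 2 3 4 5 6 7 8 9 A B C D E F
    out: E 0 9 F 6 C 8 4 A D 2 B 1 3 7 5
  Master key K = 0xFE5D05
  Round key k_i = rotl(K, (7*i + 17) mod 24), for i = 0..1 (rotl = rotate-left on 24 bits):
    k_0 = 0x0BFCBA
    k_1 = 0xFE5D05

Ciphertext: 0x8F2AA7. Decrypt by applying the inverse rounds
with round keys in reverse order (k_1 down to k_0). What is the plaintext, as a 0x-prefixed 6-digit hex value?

0xA9F6F3

s_0 = ciphertext = 0x8F2AA7
s_1 = InvRound(s_0, k_1) = 0x6F38F2
s_2 = InvRound(s_1, k_0) = 0xA9F6F3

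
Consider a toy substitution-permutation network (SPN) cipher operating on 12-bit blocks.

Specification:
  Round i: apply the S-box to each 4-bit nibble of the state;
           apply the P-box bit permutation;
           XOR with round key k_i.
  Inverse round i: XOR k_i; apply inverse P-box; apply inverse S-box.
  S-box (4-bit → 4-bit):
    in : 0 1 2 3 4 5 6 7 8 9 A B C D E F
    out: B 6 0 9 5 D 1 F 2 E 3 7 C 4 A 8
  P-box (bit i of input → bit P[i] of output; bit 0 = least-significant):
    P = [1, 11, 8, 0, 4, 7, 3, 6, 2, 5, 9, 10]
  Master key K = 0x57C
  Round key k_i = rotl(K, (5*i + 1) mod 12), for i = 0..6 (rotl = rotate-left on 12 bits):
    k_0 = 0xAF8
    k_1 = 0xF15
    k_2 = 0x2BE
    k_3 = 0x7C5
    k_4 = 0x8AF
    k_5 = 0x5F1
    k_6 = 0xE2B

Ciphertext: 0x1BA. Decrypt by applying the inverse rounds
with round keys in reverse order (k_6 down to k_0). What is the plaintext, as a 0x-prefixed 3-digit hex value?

s_0 = ciphertext = 0x1BA
s_1 = InvRound(s_0, k_6) = 0xCA9
s_2 = InvRound(s_1, k_5) = 0x251
s_3 = InvRound(s_2, k_4) = 0xB7A
s_4 = InvRound(s_3, k_3) = 0x0B0
s_5 = InvRound(s_4, k_2) = 0x4D6
s_6 = InvRound(s_5, k_1) = 0xDE7
s_7 = InvRound(s_6, k_0) = 0x545

0x545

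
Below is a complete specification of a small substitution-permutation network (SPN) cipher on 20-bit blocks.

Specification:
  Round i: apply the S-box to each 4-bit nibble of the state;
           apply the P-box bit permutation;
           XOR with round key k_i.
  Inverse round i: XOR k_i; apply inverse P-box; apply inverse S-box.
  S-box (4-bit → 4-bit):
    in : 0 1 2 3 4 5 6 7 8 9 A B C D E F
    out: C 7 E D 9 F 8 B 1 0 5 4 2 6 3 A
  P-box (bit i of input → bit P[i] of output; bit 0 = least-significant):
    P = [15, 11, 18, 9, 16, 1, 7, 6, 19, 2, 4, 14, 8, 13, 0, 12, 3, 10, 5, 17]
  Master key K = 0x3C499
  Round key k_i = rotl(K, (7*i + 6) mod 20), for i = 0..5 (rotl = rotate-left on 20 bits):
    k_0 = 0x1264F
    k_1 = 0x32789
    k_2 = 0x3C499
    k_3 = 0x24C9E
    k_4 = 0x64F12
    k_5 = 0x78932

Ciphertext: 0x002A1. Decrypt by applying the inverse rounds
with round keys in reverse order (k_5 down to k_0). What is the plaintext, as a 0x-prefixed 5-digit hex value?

0x5764E

s_0 = ciphertext = 0x002A1
s_1 = InvRound(s_0, k_5) = 0x6AB15
s_2 = InvRound(s_1, k_4) = 0xCDFC8
s_3 = InvRound(s_2, k_3) = 0x641F3
s_4 = InvRound(s_3, k_2) = 0x1897A
s_5 = InvRound(s_4, k_1) = 0x2DB27
s_6 = InvRound(s_5, k_0) = 0x5764E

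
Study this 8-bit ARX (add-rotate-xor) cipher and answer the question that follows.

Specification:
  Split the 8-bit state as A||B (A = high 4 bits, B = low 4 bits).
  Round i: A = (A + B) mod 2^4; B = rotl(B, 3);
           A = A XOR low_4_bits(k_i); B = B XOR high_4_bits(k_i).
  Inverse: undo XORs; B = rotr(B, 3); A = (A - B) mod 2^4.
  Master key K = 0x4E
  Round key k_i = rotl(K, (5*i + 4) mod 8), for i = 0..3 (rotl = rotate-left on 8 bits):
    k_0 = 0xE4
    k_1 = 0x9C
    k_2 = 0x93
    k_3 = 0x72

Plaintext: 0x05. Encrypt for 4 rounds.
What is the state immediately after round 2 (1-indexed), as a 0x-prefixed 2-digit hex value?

0x9B

s_0 = plaintext = 0x05
s_1 = Round(s_0, k_0) = 0x14
s_2 = Round(s_1, k_1) = 0x9B
s_3 = Round(s_2, k_2) = 0x74
s_4 = Round(s_3, k_3) = 0x95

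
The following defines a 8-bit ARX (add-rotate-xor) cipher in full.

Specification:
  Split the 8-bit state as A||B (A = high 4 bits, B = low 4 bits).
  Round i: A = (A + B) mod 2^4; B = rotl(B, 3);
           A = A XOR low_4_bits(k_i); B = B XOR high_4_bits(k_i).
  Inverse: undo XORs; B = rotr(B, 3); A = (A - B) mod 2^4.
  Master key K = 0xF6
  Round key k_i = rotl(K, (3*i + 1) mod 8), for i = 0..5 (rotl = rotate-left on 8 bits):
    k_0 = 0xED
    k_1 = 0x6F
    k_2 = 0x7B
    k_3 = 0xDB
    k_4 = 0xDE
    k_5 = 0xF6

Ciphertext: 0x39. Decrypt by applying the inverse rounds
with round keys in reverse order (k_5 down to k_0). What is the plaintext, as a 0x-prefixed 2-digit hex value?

s_0 = ciphertext = 0x39
s_1 = InvRound(s_0, k_5) = 0x9C
s_2 = InvRound(s_1, k_4) = 0x52
s_3 = InvRound(s_2, k_3) = 0xFF
s_4 = InvRound(s_3, k_2) = 0x31
s_5 = InvRound(s_4, k_1) = 0xEE
s_6 = InvRound(s_5, k_0) = 0x30

0x30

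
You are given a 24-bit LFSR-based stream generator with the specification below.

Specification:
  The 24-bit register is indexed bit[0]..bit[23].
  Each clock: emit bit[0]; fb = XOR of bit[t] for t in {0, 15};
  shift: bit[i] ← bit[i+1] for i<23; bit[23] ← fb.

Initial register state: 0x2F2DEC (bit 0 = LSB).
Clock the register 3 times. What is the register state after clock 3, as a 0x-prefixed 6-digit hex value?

0x45E5BD

reg_0 = 0x2F2DEC
clock 1: out=0, reg = 0x1796F6
clock 2: out=0, reg = 0x8BCB7B
clock 3: out=1, reg = 0x45E5BD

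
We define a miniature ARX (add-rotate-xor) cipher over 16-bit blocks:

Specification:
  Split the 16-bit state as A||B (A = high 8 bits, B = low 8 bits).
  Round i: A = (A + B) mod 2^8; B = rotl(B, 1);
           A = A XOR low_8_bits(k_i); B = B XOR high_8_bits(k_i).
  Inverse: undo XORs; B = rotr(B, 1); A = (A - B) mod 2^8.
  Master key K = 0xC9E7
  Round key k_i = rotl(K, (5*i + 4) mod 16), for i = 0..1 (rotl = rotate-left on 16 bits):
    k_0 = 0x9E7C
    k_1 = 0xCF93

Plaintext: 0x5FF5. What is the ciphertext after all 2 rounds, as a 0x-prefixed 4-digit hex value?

0x0E25

s_0 = plaintext = 0x5FF5
s_1 = Round(s_0, k_0) = 0x2875
s_2 = Round(s_1, k_1) = 0x0E25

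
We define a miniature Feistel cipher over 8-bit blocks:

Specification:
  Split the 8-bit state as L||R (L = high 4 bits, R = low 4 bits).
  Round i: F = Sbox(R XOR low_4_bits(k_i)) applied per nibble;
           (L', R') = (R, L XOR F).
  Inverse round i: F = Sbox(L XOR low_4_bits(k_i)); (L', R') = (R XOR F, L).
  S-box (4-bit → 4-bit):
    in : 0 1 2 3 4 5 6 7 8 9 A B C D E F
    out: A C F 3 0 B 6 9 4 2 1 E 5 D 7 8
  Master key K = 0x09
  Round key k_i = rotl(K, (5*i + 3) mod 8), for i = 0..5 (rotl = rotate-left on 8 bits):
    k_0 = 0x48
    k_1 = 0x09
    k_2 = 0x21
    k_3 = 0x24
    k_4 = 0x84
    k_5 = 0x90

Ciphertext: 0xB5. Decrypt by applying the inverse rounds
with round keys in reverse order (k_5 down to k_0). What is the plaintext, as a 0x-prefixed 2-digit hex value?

s_0 = ciphertext = 0xB5
s_1 = InvRound(s_0, k_5) = 0xBB
s_2 = InvRound(s_1, k_4) = 0x3B
s_3 = InvRound(s_2, k_3) = 0x23
s_4 = InvRound(s_3, k_2) = 0x02
s_5 = InvRound(s_4, k_1) = 0x00
s_6 = InvRound(s_5, k_0) = 0x40

0x40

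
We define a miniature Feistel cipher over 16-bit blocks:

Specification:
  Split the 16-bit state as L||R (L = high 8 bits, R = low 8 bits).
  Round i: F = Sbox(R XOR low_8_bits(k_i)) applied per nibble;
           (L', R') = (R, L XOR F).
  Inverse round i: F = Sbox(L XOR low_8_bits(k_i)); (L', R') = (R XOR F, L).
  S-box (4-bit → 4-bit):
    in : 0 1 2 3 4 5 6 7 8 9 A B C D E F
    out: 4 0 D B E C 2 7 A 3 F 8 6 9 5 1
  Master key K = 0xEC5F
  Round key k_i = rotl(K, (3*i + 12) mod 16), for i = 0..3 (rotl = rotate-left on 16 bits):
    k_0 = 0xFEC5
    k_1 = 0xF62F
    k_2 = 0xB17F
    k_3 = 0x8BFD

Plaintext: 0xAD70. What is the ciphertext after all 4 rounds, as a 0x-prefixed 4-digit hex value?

0xCE8E

s_0 = plaintext = 0xAD70
s_1 = Round(s_0, k_0) = 0x7021
s_2 = Round(s_1, k_1) = 0x2135
s_3 = Round(s_2, k_2) = 0x35CE
s_4 = Round(s_3, k_3) = 0xCE8E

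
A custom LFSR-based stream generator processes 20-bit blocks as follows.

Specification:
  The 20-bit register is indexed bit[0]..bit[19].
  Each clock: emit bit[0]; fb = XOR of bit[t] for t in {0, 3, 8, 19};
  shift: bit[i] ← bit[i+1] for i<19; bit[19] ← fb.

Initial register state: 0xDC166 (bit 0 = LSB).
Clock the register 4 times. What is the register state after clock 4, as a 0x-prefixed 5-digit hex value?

reg_0 = 0xDC166
clock 1: out=0, reg = 0x6E0B3
clock 2: out=1, reg = 0xB7059
clock 3: out=1, reg = 0xDB82C
clock 4: out=0, reg = 0x6DC16

0x6DC16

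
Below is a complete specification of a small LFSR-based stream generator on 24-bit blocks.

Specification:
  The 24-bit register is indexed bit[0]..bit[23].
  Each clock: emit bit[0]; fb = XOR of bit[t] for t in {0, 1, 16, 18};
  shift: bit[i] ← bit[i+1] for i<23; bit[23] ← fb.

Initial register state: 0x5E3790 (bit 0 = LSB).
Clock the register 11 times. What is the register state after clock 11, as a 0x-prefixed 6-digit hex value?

0x2A2BC6

reg_0 = 0x5E3790
clock 1: out=0, reg = 0xAF1BC8
clock 2: out=0, reg = 0x578DE4
clock 3: out=0, reg = 0x2BC6F2
clock 4: out=0, reg = 0x15E379
clock 5: out=1, reg = 0x8AF1BC
clock 6: out=0, reg = 0x4578DE
clock 7: out=0, reg = 0xA2BC6F
clock 8: out=1, reg = 0x515E37
clock 9: out=1, reg = 0xA8AF1B
clock 10: out=1, reg = 0x54578D
clock 11: out=1, reg = 0x2A2BC6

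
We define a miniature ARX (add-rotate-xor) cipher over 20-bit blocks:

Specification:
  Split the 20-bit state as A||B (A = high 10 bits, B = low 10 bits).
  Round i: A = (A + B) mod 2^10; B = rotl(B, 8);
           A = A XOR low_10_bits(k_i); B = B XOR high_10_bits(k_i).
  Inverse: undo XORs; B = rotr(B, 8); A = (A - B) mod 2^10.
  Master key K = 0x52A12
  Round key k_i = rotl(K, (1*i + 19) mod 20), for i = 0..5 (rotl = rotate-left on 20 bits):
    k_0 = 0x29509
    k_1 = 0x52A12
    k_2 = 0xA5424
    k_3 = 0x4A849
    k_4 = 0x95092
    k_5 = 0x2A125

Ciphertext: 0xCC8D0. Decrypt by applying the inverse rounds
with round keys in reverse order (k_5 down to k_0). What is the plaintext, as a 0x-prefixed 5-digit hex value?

s_0 = ciphertext = 0xCC8D0
s_1 = InvRound(s_0, k_5) = 0x0DDE0
s_2 = InvRound(s_1, k_4) = 0x74AD3
s_3 = InvRound(s_2, k_3) = 0x6D3E7
s_4 = InvRound(s_3, k_2) = 0xF1DC9
s_5 = InvRound(s_4, k_1) = 0xF260C
s_6 = InvRound(s_5, k_0) = 0x06AA6

0x06AA6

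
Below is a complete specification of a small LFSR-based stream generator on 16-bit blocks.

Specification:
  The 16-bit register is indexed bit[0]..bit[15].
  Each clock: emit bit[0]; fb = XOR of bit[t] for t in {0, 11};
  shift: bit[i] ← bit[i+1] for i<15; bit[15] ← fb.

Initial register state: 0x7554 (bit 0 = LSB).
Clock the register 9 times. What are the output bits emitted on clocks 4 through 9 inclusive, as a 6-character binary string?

reg_0 = 0x7554
clock 1: out=0, reg = 0x3AAA
clock 2: out=0, reg = 0x9D55
clock 3: out=1, reg = 0x4EAA
clock 4: out=0, reg = 0xA755
clock 5: out=1, reg = 0xD3AA
clock 6: out=0, reg = 0x69D5
clock 7: out=1, reg = 0x34EA
clock 8: out=0, reg = 0x1A75
clock 9: out=1, reg = 0x0D3A

010101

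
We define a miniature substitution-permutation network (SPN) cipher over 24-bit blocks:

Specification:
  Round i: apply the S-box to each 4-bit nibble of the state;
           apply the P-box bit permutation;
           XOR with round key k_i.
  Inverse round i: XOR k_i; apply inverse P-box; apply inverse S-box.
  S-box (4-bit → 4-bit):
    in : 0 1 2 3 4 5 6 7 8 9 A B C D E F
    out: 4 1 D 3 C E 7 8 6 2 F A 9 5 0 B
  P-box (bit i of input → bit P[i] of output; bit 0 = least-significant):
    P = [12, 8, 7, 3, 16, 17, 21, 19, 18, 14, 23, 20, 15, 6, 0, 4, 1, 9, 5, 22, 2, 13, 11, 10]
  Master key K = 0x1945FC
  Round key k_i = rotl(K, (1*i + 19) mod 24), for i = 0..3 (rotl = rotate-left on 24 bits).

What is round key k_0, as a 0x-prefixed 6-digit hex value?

0xE0CA2F

K = 0x1945FC
k_0 = rotl(K, (1*0+19) mod 24) = rotl(K, 19) = 0xE0CA2F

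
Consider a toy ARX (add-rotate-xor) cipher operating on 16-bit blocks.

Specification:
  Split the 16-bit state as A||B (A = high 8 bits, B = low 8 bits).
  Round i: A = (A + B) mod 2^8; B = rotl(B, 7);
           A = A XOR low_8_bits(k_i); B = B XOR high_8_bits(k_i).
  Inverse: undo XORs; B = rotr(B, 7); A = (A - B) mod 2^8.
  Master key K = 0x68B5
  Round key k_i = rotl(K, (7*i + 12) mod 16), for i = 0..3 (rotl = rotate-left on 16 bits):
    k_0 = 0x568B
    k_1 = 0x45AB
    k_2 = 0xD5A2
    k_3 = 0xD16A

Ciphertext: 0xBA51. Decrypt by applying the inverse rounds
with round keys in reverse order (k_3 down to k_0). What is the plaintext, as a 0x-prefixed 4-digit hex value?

0xFE1F

s_0 = ciphertext = 0xBA51
s_1 = InvRound(s_0, k_3) = 0xCF01
s_2 = InvRound(s_1, k_2) = 0xC4A9
s_3 = InvRound(s_2, k_1) = 0x96D9
s_4 = InvRound(s_3, k_0) = 0xFE1F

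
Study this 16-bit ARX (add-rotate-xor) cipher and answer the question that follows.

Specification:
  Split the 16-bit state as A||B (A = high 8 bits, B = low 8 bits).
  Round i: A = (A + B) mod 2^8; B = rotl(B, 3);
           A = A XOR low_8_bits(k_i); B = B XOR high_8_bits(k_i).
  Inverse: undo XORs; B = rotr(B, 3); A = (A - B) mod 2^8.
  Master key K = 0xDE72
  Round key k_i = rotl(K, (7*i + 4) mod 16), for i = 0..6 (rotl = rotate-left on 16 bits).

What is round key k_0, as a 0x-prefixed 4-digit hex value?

0xE72D

K = 0xDE72
k_0 = rotl(K, (7*0+4) mod 16) = rotl(K, 4) = 0xE72D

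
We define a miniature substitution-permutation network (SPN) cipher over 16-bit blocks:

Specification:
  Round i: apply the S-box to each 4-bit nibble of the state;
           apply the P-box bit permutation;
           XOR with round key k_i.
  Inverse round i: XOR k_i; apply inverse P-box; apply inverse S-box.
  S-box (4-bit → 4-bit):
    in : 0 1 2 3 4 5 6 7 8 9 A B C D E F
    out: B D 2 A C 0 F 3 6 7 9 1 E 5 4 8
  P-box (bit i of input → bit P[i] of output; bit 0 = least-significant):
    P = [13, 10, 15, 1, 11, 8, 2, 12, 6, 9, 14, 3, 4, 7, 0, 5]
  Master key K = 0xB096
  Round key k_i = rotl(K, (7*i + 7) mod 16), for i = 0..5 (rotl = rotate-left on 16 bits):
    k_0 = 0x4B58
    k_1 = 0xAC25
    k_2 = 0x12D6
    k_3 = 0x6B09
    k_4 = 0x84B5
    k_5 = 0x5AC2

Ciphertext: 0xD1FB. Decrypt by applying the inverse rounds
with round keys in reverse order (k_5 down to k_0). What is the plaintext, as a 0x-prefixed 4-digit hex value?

s_0 = ciphertext = 0xD1FB
s_1 = InvRound(s_0, k_5) = 0x137E
s_2 = InvRound(s_1, k_4) = 0x803C
s_3 = InvRound(s_2, k_3) = 0x189D
s_4 = InvRound(s_3, k_2) = 0xE0BF
s_5 = InvRound(s_4, k_1) = 0x74B3
s_6 = InvRound(s_5, k_0) = 0xC000

0xC000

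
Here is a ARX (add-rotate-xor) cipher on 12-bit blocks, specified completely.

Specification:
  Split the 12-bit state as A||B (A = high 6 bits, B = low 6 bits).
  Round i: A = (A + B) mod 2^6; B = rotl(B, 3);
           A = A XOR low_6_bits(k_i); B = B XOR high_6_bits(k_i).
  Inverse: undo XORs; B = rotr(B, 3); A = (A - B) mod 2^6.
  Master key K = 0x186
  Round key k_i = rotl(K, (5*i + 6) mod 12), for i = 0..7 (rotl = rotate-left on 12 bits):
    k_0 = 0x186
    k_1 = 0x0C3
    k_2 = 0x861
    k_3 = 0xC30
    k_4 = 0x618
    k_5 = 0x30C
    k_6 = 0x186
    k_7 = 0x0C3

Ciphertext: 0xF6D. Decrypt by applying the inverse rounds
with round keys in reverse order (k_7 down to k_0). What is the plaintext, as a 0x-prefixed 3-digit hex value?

s_0 = ciphertext = 0xF6D
s_1 = InvRound(s_0, k_7) = 0x275
s_2 = InvRound(s_1, k_6) = 0xC5E
s_3 = InvRound(s_2, k_5) = 0xAD2
s_4 = InvRound(s_3, k_4) = 0x891
s_5 = InvRound(s_4, k_3) = 0x18C
s_6 = InvRound(s_5, k_2) = 0xEAD
s_7 = InvRound(s_6, k_1) = 0x135
s_8 = InvRound(s_7, k_0) = 0x91E

0x91E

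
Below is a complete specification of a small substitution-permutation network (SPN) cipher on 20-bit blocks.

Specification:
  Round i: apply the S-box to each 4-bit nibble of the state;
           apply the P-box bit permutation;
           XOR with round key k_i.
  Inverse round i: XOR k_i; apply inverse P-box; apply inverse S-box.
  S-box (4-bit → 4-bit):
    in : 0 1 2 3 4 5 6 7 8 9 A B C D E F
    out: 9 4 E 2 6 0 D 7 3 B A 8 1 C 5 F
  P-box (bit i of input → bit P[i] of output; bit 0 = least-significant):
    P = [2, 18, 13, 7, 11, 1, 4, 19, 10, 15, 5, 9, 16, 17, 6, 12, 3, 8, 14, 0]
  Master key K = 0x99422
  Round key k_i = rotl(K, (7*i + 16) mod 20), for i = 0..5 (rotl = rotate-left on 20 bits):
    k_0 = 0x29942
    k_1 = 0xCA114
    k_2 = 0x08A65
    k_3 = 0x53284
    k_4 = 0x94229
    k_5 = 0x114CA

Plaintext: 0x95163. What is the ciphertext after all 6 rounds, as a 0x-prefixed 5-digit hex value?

s_0 = plaintext = 0x95163
s_1 = Round(s_0, k_0) = 0xE907B
s_2 = Round(s_1, k_1) = 0xFFF8E
s_3 = Round(s_2, k_2) = 0x3750A
s_4 = Round(s_3, k_3) = 0xA3B44
s_5 = Round(s_4, k_4) = 0xF613A
s_6 = Round(s_5, k_5) = 0x44521

0x44521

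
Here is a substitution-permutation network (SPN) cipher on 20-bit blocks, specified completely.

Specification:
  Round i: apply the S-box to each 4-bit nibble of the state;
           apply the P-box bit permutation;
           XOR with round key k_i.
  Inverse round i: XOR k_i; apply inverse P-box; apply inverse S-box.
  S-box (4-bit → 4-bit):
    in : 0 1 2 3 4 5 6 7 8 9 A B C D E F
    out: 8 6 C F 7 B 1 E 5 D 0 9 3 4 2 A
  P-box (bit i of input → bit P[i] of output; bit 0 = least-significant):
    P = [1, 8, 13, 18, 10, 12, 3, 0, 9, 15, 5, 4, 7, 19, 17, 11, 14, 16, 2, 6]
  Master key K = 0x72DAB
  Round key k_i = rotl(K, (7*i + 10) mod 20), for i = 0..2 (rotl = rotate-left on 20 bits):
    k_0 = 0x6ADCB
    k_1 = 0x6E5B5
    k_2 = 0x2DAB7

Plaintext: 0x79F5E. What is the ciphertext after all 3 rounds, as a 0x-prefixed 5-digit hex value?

0x27433

s_0 = plaintext = 0x79F5E
s_1 = Round(s_0, k_0) = 0x5301E
s_2 = Round(s_1, k_1) = 0xDBC6D
s_3 = Round(s_2, k_2) = 0x27433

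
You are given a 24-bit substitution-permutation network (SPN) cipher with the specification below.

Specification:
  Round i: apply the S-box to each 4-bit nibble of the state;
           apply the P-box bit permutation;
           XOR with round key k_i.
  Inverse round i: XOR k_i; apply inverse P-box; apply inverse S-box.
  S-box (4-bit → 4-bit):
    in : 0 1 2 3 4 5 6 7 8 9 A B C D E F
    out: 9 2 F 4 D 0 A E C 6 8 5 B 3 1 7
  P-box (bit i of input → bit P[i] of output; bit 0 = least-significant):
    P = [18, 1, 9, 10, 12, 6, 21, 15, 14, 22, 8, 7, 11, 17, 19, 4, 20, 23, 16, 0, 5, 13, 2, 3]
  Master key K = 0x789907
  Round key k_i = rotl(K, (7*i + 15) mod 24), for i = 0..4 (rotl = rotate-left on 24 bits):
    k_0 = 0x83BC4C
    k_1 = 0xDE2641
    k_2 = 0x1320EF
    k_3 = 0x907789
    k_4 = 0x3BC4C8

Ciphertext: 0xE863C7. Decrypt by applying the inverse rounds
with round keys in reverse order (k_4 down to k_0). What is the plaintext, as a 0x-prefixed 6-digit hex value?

0xF87DAB

s_0 = ciphertext = 0xE863C7
s_1 = InvRound(s_0, k_4) = 0x7219A7
s_2 = InvRound(s_1, k_3) = 0x21DD37
s_3 = InvRound(s_2, k_2) = 0x6EC42A
s_4 = InvRound(s_3, k_1) = 0xCC5E79
s_5 = InvRound(s_4, k_0) = 0xF87DAB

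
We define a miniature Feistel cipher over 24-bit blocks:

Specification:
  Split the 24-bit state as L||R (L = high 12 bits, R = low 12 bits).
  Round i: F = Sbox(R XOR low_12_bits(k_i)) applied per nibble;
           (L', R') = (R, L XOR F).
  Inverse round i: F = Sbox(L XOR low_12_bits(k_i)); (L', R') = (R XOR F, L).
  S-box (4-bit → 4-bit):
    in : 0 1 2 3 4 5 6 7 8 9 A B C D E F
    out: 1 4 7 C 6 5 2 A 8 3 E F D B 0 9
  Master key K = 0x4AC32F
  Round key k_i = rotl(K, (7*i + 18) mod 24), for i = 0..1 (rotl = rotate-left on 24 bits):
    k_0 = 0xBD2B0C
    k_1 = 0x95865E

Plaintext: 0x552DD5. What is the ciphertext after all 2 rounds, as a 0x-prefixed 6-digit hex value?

0x7E192C

s_0 = plaintext = 0x552DD5
s_1 = Round(s_0, k_0) = 0xDD57E1
s_2 = Round(s_1, k_1) = 0x7E192C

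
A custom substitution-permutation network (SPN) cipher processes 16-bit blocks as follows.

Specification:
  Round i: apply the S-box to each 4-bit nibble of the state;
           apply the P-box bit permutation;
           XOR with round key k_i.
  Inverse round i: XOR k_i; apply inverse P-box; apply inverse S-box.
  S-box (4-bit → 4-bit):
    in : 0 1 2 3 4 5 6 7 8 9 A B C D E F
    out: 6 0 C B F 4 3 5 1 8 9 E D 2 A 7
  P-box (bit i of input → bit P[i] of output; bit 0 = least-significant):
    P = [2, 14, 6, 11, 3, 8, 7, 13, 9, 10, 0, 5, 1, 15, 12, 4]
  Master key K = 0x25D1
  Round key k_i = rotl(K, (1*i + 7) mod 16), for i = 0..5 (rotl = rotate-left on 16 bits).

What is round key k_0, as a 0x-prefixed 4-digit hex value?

K = 0x25D1
k_0 = rotl(K, (1*0+7) mod 16) = rotl(K, 7) = 0xE892

0xE892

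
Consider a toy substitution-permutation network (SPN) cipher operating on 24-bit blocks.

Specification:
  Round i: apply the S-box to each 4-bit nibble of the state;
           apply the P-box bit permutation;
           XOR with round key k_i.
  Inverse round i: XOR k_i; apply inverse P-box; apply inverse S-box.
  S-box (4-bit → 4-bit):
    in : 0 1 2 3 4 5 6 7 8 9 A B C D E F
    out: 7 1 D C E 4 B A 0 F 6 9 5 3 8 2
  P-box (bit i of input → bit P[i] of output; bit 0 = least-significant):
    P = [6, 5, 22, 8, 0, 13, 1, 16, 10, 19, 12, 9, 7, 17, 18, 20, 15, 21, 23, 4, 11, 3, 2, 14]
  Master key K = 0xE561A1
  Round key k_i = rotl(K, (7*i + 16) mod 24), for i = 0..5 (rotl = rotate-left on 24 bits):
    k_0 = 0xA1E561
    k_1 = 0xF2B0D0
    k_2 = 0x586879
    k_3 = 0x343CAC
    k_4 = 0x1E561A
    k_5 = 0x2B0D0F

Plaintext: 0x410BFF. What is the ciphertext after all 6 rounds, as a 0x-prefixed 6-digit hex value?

0x0B68EB

s_0 = plaintext = 0x410BFF
s_1 = Round(s_0, k_0) = 0xA703CD
s_2 = Round(s_1, k_1) = 0xD4A22F
s_3 = Round(s_2, k_2) = 0xFF7642
s_4 = Round(s_3, k_3) = 0x4F1BE6
s_5 = Round(s_4, k_4) = 0x3F11F6
s_6 = Round(s_5, k_5) = 0x0B68EB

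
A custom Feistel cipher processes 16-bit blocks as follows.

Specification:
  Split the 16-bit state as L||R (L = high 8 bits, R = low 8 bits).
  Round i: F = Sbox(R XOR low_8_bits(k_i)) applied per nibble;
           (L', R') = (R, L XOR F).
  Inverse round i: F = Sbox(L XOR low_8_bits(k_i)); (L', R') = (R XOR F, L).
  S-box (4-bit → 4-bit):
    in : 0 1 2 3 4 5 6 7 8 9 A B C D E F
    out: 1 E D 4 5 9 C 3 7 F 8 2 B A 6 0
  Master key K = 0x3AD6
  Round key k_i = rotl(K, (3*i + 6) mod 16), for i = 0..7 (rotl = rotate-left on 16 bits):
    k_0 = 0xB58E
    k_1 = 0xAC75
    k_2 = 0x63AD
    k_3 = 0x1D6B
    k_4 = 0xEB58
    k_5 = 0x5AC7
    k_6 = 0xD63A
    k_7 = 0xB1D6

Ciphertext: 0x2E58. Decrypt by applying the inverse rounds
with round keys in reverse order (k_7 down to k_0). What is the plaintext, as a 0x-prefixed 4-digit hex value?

s_0 = ciphertext = 0x2E58
s_1 = InvRound(s_0, k_7) = 0x5F2E
s_2 = InvRound(s_1, k_6) = 0xE75F
s_3 = InvRound(s_2, k_5) = 0x8EE7
s_4 = InvRound(s_3, k_4) = 0x4B8E
s_5 = InvRound(s_4, k_3) = 0x5F4B
s_6 = InvRound(s_5, k_2) = 0x465F
s_7 = InvRound(s_6, k_1) = 0x1B46
s_8 = InvRound(s_7, k_0) = 0xBF1B

0xBF1B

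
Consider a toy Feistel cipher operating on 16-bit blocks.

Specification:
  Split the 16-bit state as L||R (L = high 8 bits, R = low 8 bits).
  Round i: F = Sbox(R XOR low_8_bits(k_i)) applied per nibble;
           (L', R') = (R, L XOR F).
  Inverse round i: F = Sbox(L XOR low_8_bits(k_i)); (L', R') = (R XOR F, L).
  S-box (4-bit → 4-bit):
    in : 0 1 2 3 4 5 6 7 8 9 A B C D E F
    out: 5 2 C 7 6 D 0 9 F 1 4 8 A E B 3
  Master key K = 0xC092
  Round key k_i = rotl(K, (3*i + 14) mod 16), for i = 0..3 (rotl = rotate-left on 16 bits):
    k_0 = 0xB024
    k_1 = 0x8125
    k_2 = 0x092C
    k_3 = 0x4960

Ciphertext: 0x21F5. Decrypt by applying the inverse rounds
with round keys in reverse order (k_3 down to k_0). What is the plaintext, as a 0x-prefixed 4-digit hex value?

s_0 = ciphertext = 0x21F5
s_1 = InvRound(s_0, k_3) = 0x9721
s_2 = InvRound(s_1, k_2) = 0xA997
s_3 = InvRound(s_2, k_1) = 0x6DA9
s_4 = InvRound(s_3, k_0) = 0xC86D

0xC86D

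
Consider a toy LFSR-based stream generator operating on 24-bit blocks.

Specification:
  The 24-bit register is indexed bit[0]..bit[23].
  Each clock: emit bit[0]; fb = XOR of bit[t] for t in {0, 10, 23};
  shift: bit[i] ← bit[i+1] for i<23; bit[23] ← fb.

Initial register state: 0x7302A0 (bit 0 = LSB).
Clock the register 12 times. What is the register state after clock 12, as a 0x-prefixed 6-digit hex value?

reg_0 = 0x7302A0
clock 1: out=0, reg = 0x398150
clock 2: out=0, reg = 0x1CC0A8
clock 3: out=0, reg = 0x0E6054
clock 4: out=0, reg = 0x07302A
clock 5: out=0, reg = 0x039815
clock 6: out=1, reg = 0x81CC0A
clock 7: out=0, reg = 0x40E605
clock 8: out=1, reg = 0x207302
clock 9: out=0, reg = 0x103981
clock 10: out=1, reg = 0x881CC0
clock 11: out=0, reg = 0x440E60
clock 12: out=0, reg = 0xA20730

0xA20730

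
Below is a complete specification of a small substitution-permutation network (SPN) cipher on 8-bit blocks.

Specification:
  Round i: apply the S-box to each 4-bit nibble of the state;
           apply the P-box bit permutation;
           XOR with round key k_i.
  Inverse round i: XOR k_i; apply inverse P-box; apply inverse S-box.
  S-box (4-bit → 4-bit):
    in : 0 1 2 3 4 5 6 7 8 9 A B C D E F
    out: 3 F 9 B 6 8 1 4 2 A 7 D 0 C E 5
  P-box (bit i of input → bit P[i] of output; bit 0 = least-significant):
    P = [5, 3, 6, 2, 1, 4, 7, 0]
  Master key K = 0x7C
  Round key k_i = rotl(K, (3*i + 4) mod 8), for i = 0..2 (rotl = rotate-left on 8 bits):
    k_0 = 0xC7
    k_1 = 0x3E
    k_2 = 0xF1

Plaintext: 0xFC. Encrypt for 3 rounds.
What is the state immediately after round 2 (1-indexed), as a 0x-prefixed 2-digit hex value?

s_0 = plaintext = 0xFC
s_1 = Round(s_0, k_0) = 0x45
s_2 = Round(s_1, k_1) = 0xAA
s_3 = Round(s_2, k_2) = 0x0B

0xAA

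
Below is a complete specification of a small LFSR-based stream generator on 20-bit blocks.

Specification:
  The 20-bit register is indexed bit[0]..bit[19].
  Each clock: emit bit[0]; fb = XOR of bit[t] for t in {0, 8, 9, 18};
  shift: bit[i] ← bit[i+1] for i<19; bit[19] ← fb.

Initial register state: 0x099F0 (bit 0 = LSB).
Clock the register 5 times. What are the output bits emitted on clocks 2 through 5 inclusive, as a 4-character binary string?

0001

reg_0 = 0x099F0
clock 1: out=0, reg = 0x84CF8
clock 2: out=0, reg = 0x4267C
clock 3: out=0, reg = 0x2133E
clock 4: out=0, reg = 0x1099F
clock 5: out=1, reg = 0x084CF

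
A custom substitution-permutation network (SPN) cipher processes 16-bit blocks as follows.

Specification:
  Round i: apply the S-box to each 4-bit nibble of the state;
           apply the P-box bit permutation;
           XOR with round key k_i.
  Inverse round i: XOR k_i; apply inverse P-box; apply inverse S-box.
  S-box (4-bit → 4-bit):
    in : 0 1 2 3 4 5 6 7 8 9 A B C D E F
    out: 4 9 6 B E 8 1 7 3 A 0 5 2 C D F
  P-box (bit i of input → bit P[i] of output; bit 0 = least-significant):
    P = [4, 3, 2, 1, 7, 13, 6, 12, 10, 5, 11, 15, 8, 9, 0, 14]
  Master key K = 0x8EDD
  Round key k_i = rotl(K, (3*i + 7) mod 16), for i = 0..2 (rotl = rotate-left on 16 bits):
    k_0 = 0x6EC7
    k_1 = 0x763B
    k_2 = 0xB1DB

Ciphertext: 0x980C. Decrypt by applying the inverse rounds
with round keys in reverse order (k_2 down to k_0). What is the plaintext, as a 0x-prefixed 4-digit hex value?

0x7B7D

s_0 = ciphertext = 0x980C
s_1 = InvRound(s_0, k_2) = 0xB07E
s_2 = InvRound(s_1, k_1) = 0x4100
s_3 = InvRound(s_2, k_0) = 0x7B7D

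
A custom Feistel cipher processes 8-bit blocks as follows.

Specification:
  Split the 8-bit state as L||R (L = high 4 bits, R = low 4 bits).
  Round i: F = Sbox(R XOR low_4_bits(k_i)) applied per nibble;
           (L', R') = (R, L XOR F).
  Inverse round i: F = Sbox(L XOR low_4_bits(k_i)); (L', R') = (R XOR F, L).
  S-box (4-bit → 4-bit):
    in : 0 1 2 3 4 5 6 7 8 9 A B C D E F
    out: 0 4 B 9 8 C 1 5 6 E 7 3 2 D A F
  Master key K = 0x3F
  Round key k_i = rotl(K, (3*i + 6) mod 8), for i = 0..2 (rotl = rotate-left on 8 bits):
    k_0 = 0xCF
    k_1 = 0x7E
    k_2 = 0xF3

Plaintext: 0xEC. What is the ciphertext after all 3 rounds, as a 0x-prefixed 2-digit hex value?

0x23

s_0 = plaintext = 0xEC
s_1 = Round(s_0, k_0) = 0xC7
s_2 = Round(s_1, k_1) = 0x72
s_3 = Round(s_2, k_2) = 0x23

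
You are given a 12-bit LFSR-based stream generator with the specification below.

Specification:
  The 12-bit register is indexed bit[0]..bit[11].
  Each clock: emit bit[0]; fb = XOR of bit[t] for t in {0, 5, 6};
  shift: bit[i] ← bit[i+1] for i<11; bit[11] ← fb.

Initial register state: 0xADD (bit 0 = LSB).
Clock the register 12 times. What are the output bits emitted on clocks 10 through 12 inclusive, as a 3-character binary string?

101

reg_0 = 0xADD
clock 1: out=1, reg = 0x56E
clock 2: out=0, reg = 0x2B7
clock 3: out=1, reg = 0x15B
clock 4: out=1, reg = 0x0AD
clock 5: out=1, reg = 0x056
clock 6: out=0, reg = 0x82B
clock 7: out=1, reg = 0x415
clock 8: out=1, reg = 0xA0A
clock 9: out=0, reg = 0x505
clock 10: out=1, reg = 0xA82
clock 11: out=0, reg = 0x541
clock 12: out=1, reg = 0x2A0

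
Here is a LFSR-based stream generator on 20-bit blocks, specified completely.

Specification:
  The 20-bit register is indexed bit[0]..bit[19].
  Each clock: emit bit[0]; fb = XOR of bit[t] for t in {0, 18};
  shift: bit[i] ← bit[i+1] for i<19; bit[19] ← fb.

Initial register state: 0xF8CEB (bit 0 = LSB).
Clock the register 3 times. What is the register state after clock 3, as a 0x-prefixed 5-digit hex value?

reg_0 = 0xF8CEB
clock 1: out=1, reg = 0x7C675
clock 2: out=1, reg = 0x3E33A
clock 3: out=0, reg = 0x1F19D

0x1F19D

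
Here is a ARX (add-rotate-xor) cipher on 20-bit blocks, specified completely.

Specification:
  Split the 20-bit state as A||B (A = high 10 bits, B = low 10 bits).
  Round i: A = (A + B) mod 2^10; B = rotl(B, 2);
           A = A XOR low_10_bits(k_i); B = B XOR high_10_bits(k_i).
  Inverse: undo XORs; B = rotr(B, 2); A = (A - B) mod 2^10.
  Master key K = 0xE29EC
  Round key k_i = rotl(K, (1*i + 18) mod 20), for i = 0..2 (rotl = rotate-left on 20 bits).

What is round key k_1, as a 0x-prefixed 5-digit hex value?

0x714F6

K = 0xE29EC
k_0 = rotl(K, (1*0+18) mod 20) = rotl(K, 18) = 0x38A7B
k_1 = rotl(K, (1*1+18) mod 20) = rotl(K, 19) = 0x714F6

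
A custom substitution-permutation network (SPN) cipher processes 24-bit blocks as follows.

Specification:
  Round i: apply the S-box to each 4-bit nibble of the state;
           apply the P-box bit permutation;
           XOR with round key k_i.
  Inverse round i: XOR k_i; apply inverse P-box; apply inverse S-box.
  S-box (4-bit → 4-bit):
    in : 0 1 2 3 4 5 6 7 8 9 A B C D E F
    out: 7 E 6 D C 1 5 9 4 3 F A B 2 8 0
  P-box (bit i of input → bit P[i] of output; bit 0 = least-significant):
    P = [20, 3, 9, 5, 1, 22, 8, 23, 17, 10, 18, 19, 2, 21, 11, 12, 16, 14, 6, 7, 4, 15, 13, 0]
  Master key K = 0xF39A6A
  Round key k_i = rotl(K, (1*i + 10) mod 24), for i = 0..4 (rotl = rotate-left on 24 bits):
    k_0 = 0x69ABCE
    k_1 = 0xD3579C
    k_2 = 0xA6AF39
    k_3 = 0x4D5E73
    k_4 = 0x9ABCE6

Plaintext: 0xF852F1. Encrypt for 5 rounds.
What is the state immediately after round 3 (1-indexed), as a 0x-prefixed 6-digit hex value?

s_0 = plaintext = 0xF852F1
s_1 = Round(s_0, k_0) = 0x6DADA2
s_2 = Round(s_1, k_1) = 0x332882
s_3 = Round(s_2, k_2) = 0x8384E0
s_4 = Round(s_3, k_3) = 0xD074BB
s_5 = Round(s_4, k_4) = 0x576C8A

0x8384E0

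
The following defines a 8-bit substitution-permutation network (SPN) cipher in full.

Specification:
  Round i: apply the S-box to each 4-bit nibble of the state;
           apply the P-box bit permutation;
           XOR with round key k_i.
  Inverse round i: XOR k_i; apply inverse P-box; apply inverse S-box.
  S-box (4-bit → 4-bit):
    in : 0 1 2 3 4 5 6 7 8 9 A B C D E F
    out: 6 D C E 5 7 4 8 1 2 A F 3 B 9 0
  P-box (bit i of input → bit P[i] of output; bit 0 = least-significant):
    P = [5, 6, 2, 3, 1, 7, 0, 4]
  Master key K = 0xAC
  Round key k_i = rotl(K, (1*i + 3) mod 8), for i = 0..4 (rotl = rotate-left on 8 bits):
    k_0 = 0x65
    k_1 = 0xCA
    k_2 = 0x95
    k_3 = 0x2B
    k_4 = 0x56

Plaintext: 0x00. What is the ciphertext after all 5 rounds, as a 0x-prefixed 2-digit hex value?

0x9A

s_0 = plaintext = 0x00
s_1 = Round(s_0, k_0) = 0xA0
s_2 = Round(s_1, k_1) = 0x1E
s_3 = Round(s_2, k_2) = 0xAE
s_4 = Round(s_3, k_3) = 0x93
s_5 = Round(s_4, k_4) = 0x9A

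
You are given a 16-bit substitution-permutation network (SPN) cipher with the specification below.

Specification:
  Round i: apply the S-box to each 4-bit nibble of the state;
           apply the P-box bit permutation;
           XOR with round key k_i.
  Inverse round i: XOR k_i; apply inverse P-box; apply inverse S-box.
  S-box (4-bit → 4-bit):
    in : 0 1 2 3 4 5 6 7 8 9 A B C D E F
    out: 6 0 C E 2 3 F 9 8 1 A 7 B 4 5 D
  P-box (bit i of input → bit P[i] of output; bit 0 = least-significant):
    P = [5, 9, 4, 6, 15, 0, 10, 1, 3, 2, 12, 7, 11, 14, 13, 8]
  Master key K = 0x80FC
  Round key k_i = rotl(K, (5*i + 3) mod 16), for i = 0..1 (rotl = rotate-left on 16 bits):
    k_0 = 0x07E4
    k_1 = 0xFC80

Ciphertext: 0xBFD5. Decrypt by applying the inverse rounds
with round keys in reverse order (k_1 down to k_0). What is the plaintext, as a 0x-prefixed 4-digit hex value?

s_0 = ciphertext = 0xBFD5
s_1 = InvRound(s_0, k_1) = 0xA443
s_2 = InvRound(s_1, k_0) = 0x2AC5

0x2AC5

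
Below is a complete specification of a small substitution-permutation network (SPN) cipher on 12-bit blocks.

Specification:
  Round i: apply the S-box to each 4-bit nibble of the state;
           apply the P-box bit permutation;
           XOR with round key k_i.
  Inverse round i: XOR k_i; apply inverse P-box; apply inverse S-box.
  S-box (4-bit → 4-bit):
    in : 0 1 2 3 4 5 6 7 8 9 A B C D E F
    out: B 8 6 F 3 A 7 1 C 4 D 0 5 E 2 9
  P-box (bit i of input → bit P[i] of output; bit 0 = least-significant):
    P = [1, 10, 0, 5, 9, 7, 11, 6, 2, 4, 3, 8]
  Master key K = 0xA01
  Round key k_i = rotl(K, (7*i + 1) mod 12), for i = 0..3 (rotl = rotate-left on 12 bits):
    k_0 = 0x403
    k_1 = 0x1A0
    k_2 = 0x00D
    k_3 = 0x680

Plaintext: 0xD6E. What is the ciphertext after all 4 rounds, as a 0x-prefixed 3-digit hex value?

0xC12

s_0 = plaintext = 0xD6E
s_1 = Round(s_0, k_0) = 0xB9B
s_2 = Round(s_1, k_1) = 0x9A0
s_3 = Round(s_2, k_2) = 0xE67
s_4 = Round(s_3, k_3) = 0xC12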